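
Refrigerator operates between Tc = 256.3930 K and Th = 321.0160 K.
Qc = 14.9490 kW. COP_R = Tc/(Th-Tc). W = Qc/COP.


COP = 256.3930 / 64.6230 = 3.9675
W = 14.9490 / 3.9675 = 3.7678 kW

COP = 3.9675, W = 3.7678 kW


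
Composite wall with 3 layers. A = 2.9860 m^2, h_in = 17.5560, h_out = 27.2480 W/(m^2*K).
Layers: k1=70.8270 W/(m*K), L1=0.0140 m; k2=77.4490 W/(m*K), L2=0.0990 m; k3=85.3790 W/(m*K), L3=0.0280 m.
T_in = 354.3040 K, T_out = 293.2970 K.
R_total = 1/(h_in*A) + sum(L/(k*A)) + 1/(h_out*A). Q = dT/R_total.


R_conv_in = 1/(17.5560*2.9860) = 0.0191
R_1 = 0.0140/(70.8270*2.9860) = 6.6197e-05
R_2 = 0.0990/(77.4490*2.9860) = 0.0004
R_3 = 0.0280/(85.3790*2.9860) = 0.0001
R_conv_out = 1/(27.2480*2.9860) = 0.0123
R_total = 0.0320 K/W
Q = 61.0070 / 0.0320 = 1908.2182 W

R_total = 0.0320 K/W, Q = 1908.2182 W


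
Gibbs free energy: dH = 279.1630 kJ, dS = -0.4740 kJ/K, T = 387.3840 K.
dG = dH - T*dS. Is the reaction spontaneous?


T*dS = 387.3840 * -0.4740 = -183.6200 kJ
dG = 279.1630 + 183.6200 = 462.7830 kJ (non-spontaneous)

dG = 462.7830 kJ, non-spontaneous


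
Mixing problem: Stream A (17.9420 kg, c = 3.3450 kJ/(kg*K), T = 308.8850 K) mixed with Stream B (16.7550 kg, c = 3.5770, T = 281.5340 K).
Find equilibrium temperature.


num = 35411.1135
den = 119.9486
Tf = 295.2190 K

295.2190 K


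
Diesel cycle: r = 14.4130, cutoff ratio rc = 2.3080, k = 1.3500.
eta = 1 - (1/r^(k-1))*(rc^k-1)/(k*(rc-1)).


r^(k-1) = 2.5443
rc^k = 3.0929
eta = 0.5341 = 53.4150%

53.4150%


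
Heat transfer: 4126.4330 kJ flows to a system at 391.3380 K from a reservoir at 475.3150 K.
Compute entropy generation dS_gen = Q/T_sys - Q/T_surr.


dS_sys = 4126.4330/391.3380 = 10.5444 kJ/K
dS_surr = -4126.4330/475.3150 = -8.6815 kJ/K
dS_gen = 10.5444 - 8.6815 = 1.8630 kJ/K (irreversible)

dS_gen = 1.8630 kJ/K, irreversible


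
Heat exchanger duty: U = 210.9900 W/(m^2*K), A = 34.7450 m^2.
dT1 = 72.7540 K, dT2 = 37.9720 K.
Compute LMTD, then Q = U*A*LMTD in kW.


LMTD = 53.4914 K
Q = 210.9900 * 34.7450 * 53.4914 = 392137.6144 W = 392.1376 kW

392.1376 kW


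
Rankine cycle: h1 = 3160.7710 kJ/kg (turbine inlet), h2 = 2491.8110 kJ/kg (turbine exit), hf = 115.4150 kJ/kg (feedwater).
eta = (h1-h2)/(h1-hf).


W = 668.9600 kJ/kg
Q_in = 3045.3560 kJ/kg
eta = 0.2197 = 21.9666%

eta = 21.9666%


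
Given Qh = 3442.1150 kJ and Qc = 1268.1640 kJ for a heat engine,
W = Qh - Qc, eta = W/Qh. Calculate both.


W = 3442.1150 - 1268.1640 = 2173.9510 kJ
eta = 2173.9510 / 3442.1150 = 0.6316 = 63.1574%

W = 2173.9510 kJ, eta = 63.1574%


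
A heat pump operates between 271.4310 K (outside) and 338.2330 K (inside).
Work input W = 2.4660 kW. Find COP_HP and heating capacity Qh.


COP = 338.2330 / 66.8020 = 5.0632
Qh = 5.0632 * 2.4660 = 12.4859 kW

COP = 5.0632, Qh = 12.4859 kW


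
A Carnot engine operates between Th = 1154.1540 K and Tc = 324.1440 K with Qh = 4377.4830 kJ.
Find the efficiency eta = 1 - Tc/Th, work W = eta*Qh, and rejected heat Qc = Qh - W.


eta = 1 - 324.1440/1154.1540 = 0.7192
W = 0.7192 * 4377.4830 = 3148.0675 kJ
Qc = 4377.4830 - 3148.0675 = 1229.4155 kJ

eta = 71.9150%, W = 3148.0675 kJ, Qc = 1229.4155 kJ


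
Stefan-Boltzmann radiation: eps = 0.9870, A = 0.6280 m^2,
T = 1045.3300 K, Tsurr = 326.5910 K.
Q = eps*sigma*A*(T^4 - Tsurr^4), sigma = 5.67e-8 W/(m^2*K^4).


T^4 = 1.1940e+12
Tsurr^4 = 1.1377e+10
Q = 0.9870 * 5.67e-8 * 0.6280 * 1.1826e+12 = 41563.8436 W

41563.8436 W


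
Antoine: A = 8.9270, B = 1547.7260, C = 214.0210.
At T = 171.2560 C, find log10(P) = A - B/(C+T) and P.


C+T = 385.2770
B/(C+T) = 4.0172
log10(P) = 8.9270 - 4.0172 = 4.9098
P = 10^4.9098 = 81249.8838 mmHg

81249.8838 mmHg


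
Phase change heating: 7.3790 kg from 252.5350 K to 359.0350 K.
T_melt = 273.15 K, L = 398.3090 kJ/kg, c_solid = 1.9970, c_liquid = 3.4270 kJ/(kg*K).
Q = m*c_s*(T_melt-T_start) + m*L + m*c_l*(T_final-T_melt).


Q1 (sensible, solid) = 7.3790 * 1.9970 * 20.6150 = 303.7798 kJ
Q2 (latent) = 7.3790 * 398.3090 = 2939.1221 kJ
Q3 (sensible, liquid) = 7.3790 * 3.4270 * 85.8850 = 2171.8455 kJ
Q_total = 5414.7475 kJ

5414.7475 kJ


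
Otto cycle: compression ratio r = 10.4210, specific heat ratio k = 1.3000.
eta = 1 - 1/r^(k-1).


r^(k-1) = 2.0201
eta = 1 - 1/2.0201 = 0.5050 = 50.4975%

50.4975%


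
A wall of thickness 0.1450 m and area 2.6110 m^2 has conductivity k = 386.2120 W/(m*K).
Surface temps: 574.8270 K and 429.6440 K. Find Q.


dT = 145.1830 K
Q = 386.2120 * 2.6110 * 145.1830 / 0.1450 = 1009672.2018 W

1009672.2018 W


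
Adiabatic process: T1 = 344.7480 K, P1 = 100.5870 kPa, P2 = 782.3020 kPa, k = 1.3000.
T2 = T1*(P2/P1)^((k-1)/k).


(k-1)/k = 0.2308
(P2/P1)^exp = 1.6054
T2 = 344.7480 * 1.6054 = 553.4501 K

553.4501 K


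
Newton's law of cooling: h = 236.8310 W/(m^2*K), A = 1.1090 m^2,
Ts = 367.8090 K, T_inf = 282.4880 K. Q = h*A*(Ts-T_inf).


dT = 85.3210 K
Q = 236.8310 * 1.1090 * 85.3210 = 22409.1834 W

22409.1834 W


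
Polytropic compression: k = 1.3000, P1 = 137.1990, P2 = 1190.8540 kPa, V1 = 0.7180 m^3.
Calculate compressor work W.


(k-1)/k = 0.2308
(P2/P1)^exp = 1.6466
W = 4.3333 * 137.1990 * 0.7180 * (1.6466 - 1) = 276.0000 kJ

276.0000 kJ


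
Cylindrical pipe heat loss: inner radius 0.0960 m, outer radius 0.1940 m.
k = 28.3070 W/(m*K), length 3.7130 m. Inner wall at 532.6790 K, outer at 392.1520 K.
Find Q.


dT = 140.5270 K
ln(ro/ri) = 0.7035
Q = 2*pi*28.3070*3.7130*140.5270 / 0.7035 = 131913.1777 W

131913.1777 W


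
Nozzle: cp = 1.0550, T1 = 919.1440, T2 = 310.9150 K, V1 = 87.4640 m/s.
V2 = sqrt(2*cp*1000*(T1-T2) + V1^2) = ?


dT = 608.2290 K
2*cp*1000*dT = 1283363.1900
V1^2 = 7649.9513
V2 = sqrt(1291013.1413) = 1136.2276 m/s

1136.2276 m/s


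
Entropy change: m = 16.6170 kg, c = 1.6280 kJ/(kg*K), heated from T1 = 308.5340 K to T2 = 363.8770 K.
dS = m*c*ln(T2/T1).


T2/T1 = 1.1794
ln(T2/T1) = 0.1650
dS = 16.6170 * 1.6280 * 0.1650 = 4.4632 kJ/K

4.4632 kJ/K


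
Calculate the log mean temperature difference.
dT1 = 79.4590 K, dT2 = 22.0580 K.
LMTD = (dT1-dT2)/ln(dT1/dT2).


dT1/dT2 = 3.6023
ln(dT1/dT2) = 1.2816
LMTD = 57.4010 / 1.2816 = 44.7897 K

44.7897 K


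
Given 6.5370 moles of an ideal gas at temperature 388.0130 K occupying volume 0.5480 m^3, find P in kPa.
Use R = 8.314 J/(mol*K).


P = nRT/V = 6.5370 * 8.314 * 388.0130 / 0.5480
= 21087.9703 / 0.5480 = 38481.6977 Pa = 38.4817 kPa

38.4817 kPa


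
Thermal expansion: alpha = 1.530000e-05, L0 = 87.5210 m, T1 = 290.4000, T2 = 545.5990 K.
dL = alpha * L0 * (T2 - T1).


dT = 255.1990 K
dL = 1.530000e-05 * 87.5210 * 255.1990 = 0.341730 m
L_final = 87.862730 m

dL = 0.341730 m


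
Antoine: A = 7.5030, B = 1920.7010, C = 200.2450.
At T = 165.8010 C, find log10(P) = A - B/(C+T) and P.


C+T = 366.0460
B/(C+T) = 5.2472
log10(P) = 7.5030 - 5.2472 = 2.2558
P = 10^2.2558 = 180.2364 mmHg

180.2364 mmHg


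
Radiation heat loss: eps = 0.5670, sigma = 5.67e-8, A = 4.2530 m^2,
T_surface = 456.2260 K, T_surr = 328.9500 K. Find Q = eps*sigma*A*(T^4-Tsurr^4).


T^4 = 4.3323e+10
Tsurr^4 = 1.1709e+10
Q = 0.5670 * 5.67e-8 * 4.2530 * 3.1614e+10 = 4322.5820 W

4322.5820 W


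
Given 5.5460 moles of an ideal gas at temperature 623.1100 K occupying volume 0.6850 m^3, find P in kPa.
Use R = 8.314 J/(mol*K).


P = nRT/V = 5.5460 * 8.314 * 623.1100 / 0.6850
= 28731.2557 / 0.6850 = 41943.4389 Pa = 41.9434 kPa

41.9434 kPa


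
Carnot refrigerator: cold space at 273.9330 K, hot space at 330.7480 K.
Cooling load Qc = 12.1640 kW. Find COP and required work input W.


COP = 273.9330 / 56.8150 = 4.8215
W = 12.1640 / 4.8215 = 2.5229 kW

COP = 4.8215, W = 2.5229 kW


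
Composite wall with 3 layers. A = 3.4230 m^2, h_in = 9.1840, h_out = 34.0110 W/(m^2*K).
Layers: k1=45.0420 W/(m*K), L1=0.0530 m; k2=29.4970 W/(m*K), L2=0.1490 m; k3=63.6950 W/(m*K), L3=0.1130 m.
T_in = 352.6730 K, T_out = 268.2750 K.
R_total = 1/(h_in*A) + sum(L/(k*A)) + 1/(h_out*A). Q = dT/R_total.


R_conv_in = 1/(9.1840*3.4230) = 0.0318
R_1 = 0.0530/(45.0420*3.4230) = 0.0003
R_2 = 0.1490/(29.4970*3.4230) = 0.0015
R_3 = 0.1130/(63.6950*3.4230) = 0.0005
R_conv_out = 1/(34.0110*3.4230) = 0.0086
R_total = 0.0427 K/W
Q = 84.3980 / 0.0427 = 1974.8141 W

R_total = 0.0427 K/W, Q = 1974.8141 W


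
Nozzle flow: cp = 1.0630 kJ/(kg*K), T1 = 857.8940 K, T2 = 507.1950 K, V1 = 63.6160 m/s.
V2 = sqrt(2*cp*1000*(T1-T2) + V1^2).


dT = 350.6990 K
2*cp*1000*dT = 745586.0740
V1^2 = 4046.9955
V2 = sqrt(749633.0695) = 865.8135 m/s

865.8135 m/s


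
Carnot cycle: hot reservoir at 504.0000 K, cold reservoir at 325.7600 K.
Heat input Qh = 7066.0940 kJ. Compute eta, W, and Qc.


eta = 1 - 325.7600/504.0000 = 0.3537
W = 0.3537 * 7066.0940 = 2498.9298 kJ
Qc = 7066.0940 - 2498.9298 = 4567.1642 kJ

eta = 35.3651%, W = 2498.9298 kJ, Qc = 4567.1642 kJ


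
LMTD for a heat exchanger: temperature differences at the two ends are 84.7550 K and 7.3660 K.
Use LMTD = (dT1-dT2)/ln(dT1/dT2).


dT1/dT2 = 11.5062
ln(dT1/dT2) = 2.4429
LMTD = 77.3890 / 2.4429 = 31.6793 K

31.6793 K


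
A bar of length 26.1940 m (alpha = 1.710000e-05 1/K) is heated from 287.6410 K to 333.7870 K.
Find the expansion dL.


dT = 46.1460 K
dL = 1.710000e-05 * 26.1940 * 46.1460 = 0.020670 m
L_final = 26.214670 m

dL = 0.020670 m


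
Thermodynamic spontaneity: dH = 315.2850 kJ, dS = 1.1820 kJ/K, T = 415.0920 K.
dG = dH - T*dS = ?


T*dS = 415.0920 * 1.1820 = 490.6387 kJ
dG = 315.2850 - 490.6387 = -175.3537 kJ (spontaneous)

dG = -175.3537 kJ, spontaneous


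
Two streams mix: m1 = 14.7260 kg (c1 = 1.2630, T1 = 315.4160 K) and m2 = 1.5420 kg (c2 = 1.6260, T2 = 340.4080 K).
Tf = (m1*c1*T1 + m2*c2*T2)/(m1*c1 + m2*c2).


num = 6719.9049
den = 21.1062
Tf = 318.3849 K

318.3849 K


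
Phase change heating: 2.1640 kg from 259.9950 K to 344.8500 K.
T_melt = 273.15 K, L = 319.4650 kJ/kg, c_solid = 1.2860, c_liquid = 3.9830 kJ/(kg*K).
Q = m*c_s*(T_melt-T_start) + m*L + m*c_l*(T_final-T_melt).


Q1 (sensible, solid) = 2.1640 * 1.2860 * 13.1550 = 36.6091 kJ
Q2 (latent) = 2.1640 * 319.4650 = 691.3223 kJ
Q3 (sensible, liquid) = 2.1640 * 3.9830 * 71.7000 = 617.9975 kJ
Q_total = 1345.9289 kJ

1345.9289 kJ


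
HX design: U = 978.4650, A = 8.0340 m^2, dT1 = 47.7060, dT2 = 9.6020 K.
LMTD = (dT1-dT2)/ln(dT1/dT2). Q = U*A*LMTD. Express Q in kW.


LMTD = 23.7692 K
Q = 978.4650 * 8.0340 * 23.7692 = 186849.0669 W = 186.8491 kW

186.8491 kW


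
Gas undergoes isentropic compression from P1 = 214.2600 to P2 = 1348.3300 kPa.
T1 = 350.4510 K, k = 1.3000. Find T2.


(k-1)/k = 0.2308
(P2/P1)^exp = 1.5288
T2 = 350.4510 * 1.5288 = 535.7701 K

535.7701 K


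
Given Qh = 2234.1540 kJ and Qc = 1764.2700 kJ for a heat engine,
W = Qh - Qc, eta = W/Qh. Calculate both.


W = 2234.1540 - 1764.2700 = 469.8840 kJ
eta = 469.8840 / 2234.1540 = 0.2103 = 21.0319%

W = 469.8840 kJ, eta = 21.0319%


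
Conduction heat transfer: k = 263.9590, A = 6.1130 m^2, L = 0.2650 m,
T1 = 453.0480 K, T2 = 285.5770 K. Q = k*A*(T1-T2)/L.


dT = 167.4710 K
Q = 263.9590 * 6.1130 * 167.4710 / 0.2650 = 1019728.6231 W

1019728.6231 W


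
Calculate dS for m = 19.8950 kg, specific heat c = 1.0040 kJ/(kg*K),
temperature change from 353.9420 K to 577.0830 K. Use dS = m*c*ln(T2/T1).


T2/T1 = 1.6304
ln(T2/T1) = 0.4889
dS = 19.8950 * 1.0040 * 0.4889 = 9.7646 kJ/K

9.7646 kJ/K


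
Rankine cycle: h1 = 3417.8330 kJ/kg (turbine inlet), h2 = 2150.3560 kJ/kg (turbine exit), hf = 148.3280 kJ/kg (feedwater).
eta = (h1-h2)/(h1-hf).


W = 1267.4770 kJ/kg
Q_in = 3269.5050 kJ/kg
eta = 0.3877 = 38.7666%

eta = 38.7666%


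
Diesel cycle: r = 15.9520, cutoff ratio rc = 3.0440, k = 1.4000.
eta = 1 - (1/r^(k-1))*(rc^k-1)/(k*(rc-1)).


r^(k-1) = 3.0278
rc^k = 4.7514
eta = 0.5670 = 56.7028%

56.7028%


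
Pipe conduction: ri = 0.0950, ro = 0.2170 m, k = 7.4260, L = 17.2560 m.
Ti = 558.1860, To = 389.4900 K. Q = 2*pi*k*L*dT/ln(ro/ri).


dT = 168.6960 K
ln(ro/ri) = 0.8260
Q = 2*pi*7.4260*17.2560*168.6960 / 0.8260 = 164432.9789 W

164432.9789 W


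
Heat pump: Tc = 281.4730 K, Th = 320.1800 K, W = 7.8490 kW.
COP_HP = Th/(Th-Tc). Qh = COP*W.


COP = 320.1800 / 38.7070 = 8.2719
Qh = 8.2719 * 7.8490 = 64.9261 kW

COP = 8.2719, Qh = 64.9261 kW


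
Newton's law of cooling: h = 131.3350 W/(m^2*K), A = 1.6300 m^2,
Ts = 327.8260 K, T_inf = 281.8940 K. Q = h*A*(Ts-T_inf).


dT = 45.9320 K
Q = 131.3350 * 1.6300 * 45.9320 = 9832.9411 W

9832.9411 W


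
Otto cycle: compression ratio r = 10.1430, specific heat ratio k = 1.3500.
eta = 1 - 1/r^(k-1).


r^(k-1) = 2.2499
eta = 1 - 1/2.2499 = 0.5555 = 55.5531%

55.5531%


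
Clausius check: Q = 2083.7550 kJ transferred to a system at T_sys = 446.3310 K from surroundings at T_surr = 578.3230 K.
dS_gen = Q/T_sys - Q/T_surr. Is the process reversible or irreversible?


dS_sys = 2083.7550/446.3310 = 4.6686 kJ/K
dS_surr = -2083.7550/578.3230 = -3.6031 kJ/K
dS_gen = 4.6686 - 3.6031 = 1.0655 kJ/K (irreversible)

dS_gen = 1.0655 kJ/K, irreversible


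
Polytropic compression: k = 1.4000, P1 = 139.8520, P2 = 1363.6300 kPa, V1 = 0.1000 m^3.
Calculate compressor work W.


(k-1)/k = 0.2857
(P2/P1)^exp = 1.9168
W = 3.5000 * 139.8520 * 0.1000 * (1.9168 - 1) = 44.8763 kJ

44.8763 kJ


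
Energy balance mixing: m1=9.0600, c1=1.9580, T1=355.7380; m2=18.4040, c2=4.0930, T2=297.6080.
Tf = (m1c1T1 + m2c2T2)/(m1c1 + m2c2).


num = 28728.6952
den = 93.0671
Tf = 308.6881 K

308.6881 K


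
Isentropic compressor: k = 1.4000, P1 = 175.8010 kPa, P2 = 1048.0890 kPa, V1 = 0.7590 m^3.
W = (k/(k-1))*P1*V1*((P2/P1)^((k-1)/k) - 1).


(k-1)/k = 0.2857
(P2/P1)^exp = 1.6655
W = 3.5000 * 175.8010 * 0.7590 * (1.6655 - 1) = 310.7837 kJ

310.7837 kJ


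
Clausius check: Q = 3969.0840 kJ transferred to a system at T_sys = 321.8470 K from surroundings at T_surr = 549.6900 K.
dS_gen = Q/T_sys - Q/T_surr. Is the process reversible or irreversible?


dS_sys = 3969.0840/321.8470 = 12.3322 kJ/K
dS_surr = -3969.0840/549.6900 = -7.2206 kJ/K
dS_gen = 12.3322 - 7.2206 = 5.1116 kJ/K (irreversible)

dS_gen = 5.1116 kJ/K, irreversible


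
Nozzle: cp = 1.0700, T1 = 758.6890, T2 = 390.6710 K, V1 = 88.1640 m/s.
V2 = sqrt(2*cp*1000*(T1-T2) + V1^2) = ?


dT = 368.0180 K
2*cp*1000*dT = 787558.5200
V1^2 = 7772.8909
V2 = sqrt(795331.4109) = 891.8136 m/s

891.8136 m/s


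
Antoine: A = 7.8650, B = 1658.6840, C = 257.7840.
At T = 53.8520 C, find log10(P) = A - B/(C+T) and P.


C+T = 311.6360
B/(C+T) = 5.3225
log10(P) = 7.8650 - 5.3225 = 2.5425
P = 10^2.5425 = 348.7350 mmHg

348.7350 mmHg


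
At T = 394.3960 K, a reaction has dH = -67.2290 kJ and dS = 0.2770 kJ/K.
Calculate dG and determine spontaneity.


T*dS = 394.3960 * 0.2770 = 109.2477 kJ
dG = -67.2290 - 109.2477 = -176.4767 kJ (spontaneous)

dG = -176.4767 kJ, spontaneous


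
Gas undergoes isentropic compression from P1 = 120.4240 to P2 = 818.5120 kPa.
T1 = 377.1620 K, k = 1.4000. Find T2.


(k-1)/k = 0.2857
(P2/P1)^exp = 1.7290
T2 = 377.1620 * 1.7290 = 652.1258 K

652.1258 K


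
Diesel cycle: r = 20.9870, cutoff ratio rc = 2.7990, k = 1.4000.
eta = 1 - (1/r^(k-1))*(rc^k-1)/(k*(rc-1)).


r^(k-1) = 3.3789
rc^k = 4.2248
eta = 0.6211 = 62.1069%

62.1069%


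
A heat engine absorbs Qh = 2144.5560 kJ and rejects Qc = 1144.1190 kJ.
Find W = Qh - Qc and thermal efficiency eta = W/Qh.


W = 2144.5560 - 1144.1190 = 1000.4370 kJ
eta = 1000.4370 / 2144.5560 = 0.4665 = 46.6501%

W = 1000.4370 kJ, eta = 46.6501%


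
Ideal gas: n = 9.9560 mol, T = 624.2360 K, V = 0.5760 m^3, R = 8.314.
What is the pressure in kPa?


P = nRT/V = 9.9560 * 8.314 * 624.2360 / 0.5760
= 51670.6255 / 0.5760 = 89705.9471 Pa = 89.7059 kPa

89.7059 kPa


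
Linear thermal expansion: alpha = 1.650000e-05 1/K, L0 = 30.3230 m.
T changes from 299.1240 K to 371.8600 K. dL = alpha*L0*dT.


dT = 72.7360 K
dL = 1.650000e-05 * 30.3230 * 72.7360 = 0.036392 m
L_final = 30.359392 m

dL = 0.036392 m


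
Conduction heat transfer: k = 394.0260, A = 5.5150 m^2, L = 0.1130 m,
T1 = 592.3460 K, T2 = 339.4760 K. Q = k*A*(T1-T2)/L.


dT = 252.8700 K
Q = 394.0260 * 5.5150 * 252.8700 / 0.1130 = 4862831.9534 W

4862831.9534 W


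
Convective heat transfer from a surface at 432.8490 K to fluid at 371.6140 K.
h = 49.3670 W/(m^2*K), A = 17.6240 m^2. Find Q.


dT = 61.2350 K
Q = 49.3670 * 17.6240 * 61.2350 = 53277.1448 W

53277.1448 W


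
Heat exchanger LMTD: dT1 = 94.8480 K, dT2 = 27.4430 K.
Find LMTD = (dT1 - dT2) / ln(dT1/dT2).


dT1/dT2 = 3.4562
ln(dT1/dT2) = 1.2402
LMTD = 67.4050 / 1.2402 = 54.3517 K

54.3517 K


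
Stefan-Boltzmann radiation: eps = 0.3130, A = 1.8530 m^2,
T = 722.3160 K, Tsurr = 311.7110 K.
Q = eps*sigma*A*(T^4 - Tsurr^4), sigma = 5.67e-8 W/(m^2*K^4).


T^4 = 2.7221e+11
Tsurr^4 = 9.4408e+09
Q = 0.3130 * 5.67e-8 * 1.8530 * 2.6277e+11 = 8641.3645 W

8641.3645 W


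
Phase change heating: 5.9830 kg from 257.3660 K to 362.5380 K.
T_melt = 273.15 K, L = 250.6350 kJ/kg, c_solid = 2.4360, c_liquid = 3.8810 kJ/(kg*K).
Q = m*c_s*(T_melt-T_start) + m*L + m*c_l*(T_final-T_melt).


Q1 (sensible, solid) = 5.9830 * 2.4360 * 15.7840 = 230.0453 kJ
Q2 (latent) = 5.9830 * 250.6350 = 1499.5492 kJ
Q3 (sensible, liquid) = 5.9830 * 3.8810 * 89.3880 = 2075.5914 kJ
Q_total = 3805.1859 kJ

3805.1859 kJ


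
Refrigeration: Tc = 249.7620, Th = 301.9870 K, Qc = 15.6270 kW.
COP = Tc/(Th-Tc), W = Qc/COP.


COP = 249.7620 / 52.2250 = 4.7824
W = 15.6270 / 4.7824 = 3.2676 kW

COP = 4.7824, W = 3.2676 kW


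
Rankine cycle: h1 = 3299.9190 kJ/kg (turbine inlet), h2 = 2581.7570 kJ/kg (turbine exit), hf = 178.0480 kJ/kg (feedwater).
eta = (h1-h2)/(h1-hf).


W = 718.1620 kJ/kg
Q_in = 3121.8710 kJ/kg
eta = 0.2300 = 23.0042%

eta = 23.0042%


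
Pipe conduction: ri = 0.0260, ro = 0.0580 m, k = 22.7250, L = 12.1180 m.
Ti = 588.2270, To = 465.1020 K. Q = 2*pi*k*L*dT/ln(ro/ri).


dT = 123.1250 K
ln(ro/ri) = 0.8023
Q = 2*pi*22.7250*12.1180*123.1250 / 0.8023 = 265521.0790 W

265521.0790 W


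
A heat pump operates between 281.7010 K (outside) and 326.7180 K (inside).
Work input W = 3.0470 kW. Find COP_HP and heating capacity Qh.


COP = 326.7180 / 45.0170 = 7.2577
Qh = 7.2577 * 3.0470 = 22.1141 kW

COP = 7.2577, Qh = 22.1141 kW


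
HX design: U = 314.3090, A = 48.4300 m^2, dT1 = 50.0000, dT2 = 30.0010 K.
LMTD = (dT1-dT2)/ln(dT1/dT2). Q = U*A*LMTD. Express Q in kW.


LMTD = 39.1529 K
Q = 314.3090 * 48.4300 * 39.1529 = 595984.8666 W = 595.9849 kW

595.9849 kW


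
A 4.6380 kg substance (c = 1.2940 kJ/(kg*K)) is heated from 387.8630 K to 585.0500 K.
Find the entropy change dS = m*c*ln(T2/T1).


T2/T1 = 1.5084
ln(T2/T1) = 0.4110
dS = 4.6380 * 1.2940 * 0.4110 = 2.4669 kJ/K

2.4669 kJ/K


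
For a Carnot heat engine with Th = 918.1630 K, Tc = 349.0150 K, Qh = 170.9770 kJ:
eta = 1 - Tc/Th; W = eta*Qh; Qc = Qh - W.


eta = 1 - 349.0150/918.1630 = 0.6199
W = 0.6199 * 170.9770 = 105.9847 kJ
Qc = 170.9770 - 105.9847 = 64.9923 kJ

eta = 61.9877%, W = 105.9847 kJ, Qc = 64.9923 kJ


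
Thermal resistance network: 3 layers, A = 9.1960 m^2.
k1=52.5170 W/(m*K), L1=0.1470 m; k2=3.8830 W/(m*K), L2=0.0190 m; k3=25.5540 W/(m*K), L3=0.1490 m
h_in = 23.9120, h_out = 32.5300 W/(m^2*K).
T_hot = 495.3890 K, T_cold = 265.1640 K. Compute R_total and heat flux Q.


R_conv_in = 1/(23.9120*9.1960) = 0.0045
R_1 = 0.1470/(52.5170*9.1960) = 0.0003
R_2 = 0.0190/(3.8830*9.1960) = 0.0005
R_3 = 0.1490/(25.5540*9.1960) = 0.0006
R_conv_out = 1/(32.5300*9.1960) = 0.0033
R_total = 0.0094 K/W
Q = 230.2250 / 0.0094 = 24594.0283 W

R_total = 0.0094 K/W, Q = 24594.0283 W


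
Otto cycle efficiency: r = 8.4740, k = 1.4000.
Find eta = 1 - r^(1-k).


r^(k-1) = 2.3509
eta = 1 - 1/2.3509 = 0.5746 = 57.4632%

57.4632%


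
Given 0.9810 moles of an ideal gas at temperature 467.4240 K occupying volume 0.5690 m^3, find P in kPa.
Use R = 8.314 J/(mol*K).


P = nRT/V = 0.9810 * 8.314 * 467.4240 / 0.5690
= 3812.3260 / 0.5690 = 6700.0458 Pa = 6.7000 kPa

6.7000 kPa


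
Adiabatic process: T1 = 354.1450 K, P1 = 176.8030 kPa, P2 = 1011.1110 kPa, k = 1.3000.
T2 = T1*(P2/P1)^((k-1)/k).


(k-1)/k = 0.2308
(P2/P1)^exp = 1.4954
T2 = 354.1450 * 1.4954 = 529.5961 K

529.5961 K


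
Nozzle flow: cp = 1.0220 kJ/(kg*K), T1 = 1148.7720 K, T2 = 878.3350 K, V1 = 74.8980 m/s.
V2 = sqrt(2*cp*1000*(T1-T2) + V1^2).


dT = 270.4370 K
2*cp*1000*dT = 552773.2280
V1^2 = 5609.7104
V2 = sqrt(558382.9384) = 747.2503 m/s

747.2503 m/s


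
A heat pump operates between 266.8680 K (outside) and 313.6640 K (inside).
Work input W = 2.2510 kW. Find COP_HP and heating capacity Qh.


COP = 313.6640 / 46.7960 = 6.7028
Qh = 6.7028 * 2.2510 = 15.0880 kW

COP = 6.7028, Qh = 15.0880 kW


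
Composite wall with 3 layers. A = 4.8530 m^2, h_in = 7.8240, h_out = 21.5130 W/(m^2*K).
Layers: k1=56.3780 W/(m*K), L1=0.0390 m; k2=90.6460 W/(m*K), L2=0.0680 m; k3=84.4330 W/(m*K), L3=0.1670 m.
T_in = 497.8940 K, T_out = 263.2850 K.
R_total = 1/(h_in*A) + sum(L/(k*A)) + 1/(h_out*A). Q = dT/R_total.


R_conv_in = 1/(7.8240*4.8530) = 0.0263
R_1 = 0.0390/(56.3780*4.8530) = 0.0001
R_2 = 0.0680/(90.6460*4.8530) = 0.0002
R_3 = 0.1670/(84.4330*4.8530) = 0.0004
R_conv_out = 1/(21.5130*4.8530) = 0.0096
R_total = 0.0366 K/W
Q = 234.6090 / 0.0366 = 6406.6405 W

R_total = 0.0366 K/W, Q = 6406.6405 W


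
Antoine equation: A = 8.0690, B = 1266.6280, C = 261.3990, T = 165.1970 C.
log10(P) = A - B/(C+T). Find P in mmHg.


C+T = 426.5960
B/(C+T) = 2.9692
log10(P) = 8.0690 - 2.9692 = 5.0998
P = 10^5.0998 = 125848.7364 mmHg

125848.7364 mmHg


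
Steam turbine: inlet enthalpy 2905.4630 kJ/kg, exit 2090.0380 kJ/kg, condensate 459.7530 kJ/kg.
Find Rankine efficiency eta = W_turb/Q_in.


W = 815.4250 kJ/kg
Q_in = 2445.7100 kJ/kg
eta = 0.3334 = 33.3410%

eta = 33.3410%


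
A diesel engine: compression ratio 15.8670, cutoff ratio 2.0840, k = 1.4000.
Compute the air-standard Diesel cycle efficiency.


r^(k-1) = 3.0213
rc^k = 2.7955
eta = 0.6084 = 60.8415%

60.8415%


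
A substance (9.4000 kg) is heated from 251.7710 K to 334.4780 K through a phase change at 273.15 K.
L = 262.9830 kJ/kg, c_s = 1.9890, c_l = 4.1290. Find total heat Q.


Q1 (sensible, solid) = 9.4000 * 1.9890 * 21.3790 = 399.7146 kJ
Q2 (latent) = 9.4000 * 262.9830 = 2472.0402 kJ
Q3 (sensible, liquid) = 9.4000 * 4.1290 * 61.3280 = 2380.2991 kJ
Q_total = 5252.0539 kJ

5252.0539 kJ


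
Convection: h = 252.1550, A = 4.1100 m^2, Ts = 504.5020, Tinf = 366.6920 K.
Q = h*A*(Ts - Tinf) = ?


dT = 137.8100 K
Q = 252.1550 * 4.1100 * 137.8100 = 142820.3651 W

142820.3651 W


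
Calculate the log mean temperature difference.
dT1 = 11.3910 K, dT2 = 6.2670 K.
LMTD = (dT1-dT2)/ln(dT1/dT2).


dT1/dT2 = 1.8176
ln(dT1/dT2) = 0.5975
LMTD = 5.1240 / 0.5975 = 8.5754 K

8.5754 K


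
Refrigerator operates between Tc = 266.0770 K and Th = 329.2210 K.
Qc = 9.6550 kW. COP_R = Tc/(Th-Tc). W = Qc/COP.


COP = 266.0770 / 63.1440 = 4.2138
W = 9.6550 / 4.2138 = 2.2913 kW

COP = 4.2138, W = 2.2913 kW


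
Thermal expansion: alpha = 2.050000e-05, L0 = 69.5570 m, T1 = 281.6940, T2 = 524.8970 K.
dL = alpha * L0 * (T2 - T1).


dT = 243.2030 K
dL = 2.050000e-05 * 69.5570 * 243.2030 = 0.346788 m
L_final = 69.903788 m

dL = 0.346788 m


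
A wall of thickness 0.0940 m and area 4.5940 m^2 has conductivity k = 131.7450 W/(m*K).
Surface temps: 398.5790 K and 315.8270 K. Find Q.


dT = 82.7520 K
Q = 131.7450 * 4.5940 * 82.7520 / 0.0940 = 532814.1844 W

532814.1844 W


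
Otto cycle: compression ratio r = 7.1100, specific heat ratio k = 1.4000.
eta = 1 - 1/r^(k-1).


r^(k-1) = 2.1915
eta = 1 - 1/2.1915 = 0.5437 = 54.3698%

54.3698%


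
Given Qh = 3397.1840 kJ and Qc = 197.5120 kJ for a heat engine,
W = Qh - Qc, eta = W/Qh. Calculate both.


W = 3397.1840 - 197.5120 = 3199.6720 kJ
eta = 3199.6720 / 3397.1840 = 0.9419 = 94.1860%

W = 3199.6720 kJ, eta = 94.1860%


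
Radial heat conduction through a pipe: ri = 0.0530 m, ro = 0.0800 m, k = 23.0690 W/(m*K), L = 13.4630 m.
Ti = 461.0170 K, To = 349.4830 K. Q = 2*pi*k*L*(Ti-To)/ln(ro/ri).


dT = 111.5340 K
ln(ro/ri) = 0.4117
Q = 2*pi*23.0690*13.4630*111.5340 / 0.4117 = 528615.9571 W

528615.9571 W


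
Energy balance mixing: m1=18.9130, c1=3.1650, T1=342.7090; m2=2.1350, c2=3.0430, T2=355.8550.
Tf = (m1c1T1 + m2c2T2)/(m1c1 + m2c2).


num = 22826.3596
den = 66.3564
Tf = 343.9961 K

343.9961 K


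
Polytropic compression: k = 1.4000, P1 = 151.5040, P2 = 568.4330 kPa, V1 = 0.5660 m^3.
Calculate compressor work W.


(k-1)/k = 0.2857
(P2/P1)^exp = 1.4591
W = 3.5000 * 151.5040 * 0.5660 * (1.4591 - 1) = 137.7772 kJ

137.7772 kJ


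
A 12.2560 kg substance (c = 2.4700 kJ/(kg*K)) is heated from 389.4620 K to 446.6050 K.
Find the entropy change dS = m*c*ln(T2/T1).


T2/T1 = 1.1467
ln(T2/T1) = 0.1369
dS = 12.2560 * 2.4700 * 0.1369 = 4.1445 kJ/K

4.1445 kJ/K


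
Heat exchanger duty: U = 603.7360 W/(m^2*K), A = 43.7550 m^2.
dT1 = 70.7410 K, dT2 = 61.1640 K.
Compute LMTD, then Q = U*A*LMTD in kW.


LMTD = 65.8364 K
Q = 603.7360 * 43.7550 * 65.8364 = 1739166.4270 W = 1739.1664 kW

1739.1664 kW


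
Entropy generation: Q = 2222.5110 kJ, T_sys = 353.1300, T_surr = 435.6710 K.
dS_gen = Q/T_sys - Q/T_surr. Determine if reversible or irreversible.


dS_sys = 2222.5110/353.1300 = 6.2937 kJ/K
dS_surr = -2222.5110/435.6710 = -5.1014 kJ/K
dS_gen = 6.2937 - 5.1014 = 1.1924 kJ/K (irreversible)

dS_gen = 1.1924 kJ/K, irreversible


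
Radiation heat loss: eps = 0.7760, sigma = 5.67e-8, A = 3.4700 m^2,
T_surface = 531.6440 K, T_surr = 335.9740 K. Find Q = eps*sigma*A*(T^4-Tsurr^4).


T^4 = 7.9888e+10
Tsurr^4 = 1.2742e+10
Q = 0.7760 * 5.67e-8 * 3.4700 * 6.7147e+10 = 10251.7912 W

10251.7912 W


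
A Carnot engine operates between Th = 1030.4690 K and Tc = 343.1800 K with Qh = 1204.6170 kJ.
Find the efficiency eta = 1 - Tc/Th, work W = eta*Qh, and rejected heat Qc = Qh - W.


eta = 1 - 343.1800/1030.4690 = 0.6670
W = 0.6670 * 1204.6170 = 803.4400 kJ
Qc = 1204.6170 - 803.4400 = 401.1770 kJ

eta = 66.6967%, W = 803.4400 kJ, Qc = 401.1770 kJ


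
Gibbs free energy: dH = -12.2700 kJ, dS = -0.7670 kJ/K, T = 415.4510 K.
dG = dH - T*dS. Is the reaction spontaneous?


T*dS = 415.4510 * -0.7670 = -318.6509 kJ
dG = -12.2700 + 318.6509 = 306.3809 kJ (non-spontaneous)

dG = 306.3809 kJ, non-spontaneous


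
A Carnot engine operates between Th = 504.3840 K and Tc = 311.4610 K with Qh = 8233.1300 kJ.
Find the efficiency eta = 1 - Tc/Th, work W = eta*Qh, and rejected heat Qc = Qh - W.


eta = 1 - 311.4610/504.3840 = 0.3825
W = 0.3825 * 8233.1300 = 3149.1089 kJ
Qc = 8233.1300 - 3149.1089 = 5084.0211 kJ

eta = 38.2492%, W = 3149.1089 kJ, Qc = 5084.0211 kJ


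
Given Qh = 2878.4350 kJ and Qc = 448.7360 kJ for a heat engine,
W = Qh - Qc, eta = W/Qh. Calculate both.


W = 2878.4350 - 448.7360 = 2429.6990 kJ
eta = 2429.6990 / 2878.4350 = 0.8441 = 84.4104%

W = 2429.6990 kJ, eta = 84.4104%


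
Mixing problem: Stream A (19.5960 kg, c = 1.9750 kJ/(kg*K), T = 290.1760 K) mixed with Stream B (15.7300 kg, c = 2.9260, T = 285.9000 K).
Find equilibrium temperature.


num = 24389.2483
den = 84.7281
Tf = 287.8532 K

287.8532 K


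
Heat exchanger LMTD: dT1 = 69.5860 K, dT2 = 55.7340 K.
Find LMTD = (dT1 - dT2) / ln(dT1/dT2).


dT1/dT2 = 1.2485
ln(dT1/dT2) = 0.2220
LMTD = 13.8520 / 0.2220 = 62.4040 K

62.4040 K


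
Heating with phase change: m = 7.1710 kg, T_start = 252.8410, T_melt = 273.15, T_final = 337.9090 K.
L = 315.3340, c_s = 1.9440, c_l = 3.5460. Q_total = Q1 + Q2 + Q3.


Q1 (sensible, solid) = 7.1710 * 1.9440 * 20.3090 = 283.1161 kJ
Q2 (latent) = 7.1710 * 315.3340 = 2261.2601 kJ
Q3 (sensible, liquid) = 7.1710 * 3.5460 * 64.7590 = 1646.7156 kJ
Q_total = 4191.0917 kJ

4191.0917 kJ


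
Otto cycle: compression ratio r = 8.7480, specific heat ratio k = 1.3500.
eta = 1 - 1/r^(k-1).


r^(k-1) = 2.1363
eta = 1 - 1/2.1363 = 0.5319 = 53.1907%

53.1907%


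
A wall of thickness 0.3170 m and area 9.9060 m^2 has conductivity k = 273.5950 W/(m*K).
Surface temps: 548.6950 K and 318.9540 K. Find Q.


dT = 229.7410 K
Q = 273.5950 * 9.9060 * 229.7410 / 0.3170 = 1964200.0820 W

1964200.0820 W


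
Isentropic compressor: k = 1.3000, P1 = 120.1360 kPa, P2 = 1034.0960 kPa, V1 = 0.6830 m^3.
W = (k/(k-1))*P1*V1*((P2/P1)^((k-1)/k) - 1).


(k-1)/k = 0.2308
(P2/P1)^exp = 1.6434
W = 4.3333 * 120.1360 * 0.6830 * (1.6434 - 1) = 228.7690 kJ

228.7690 kJ


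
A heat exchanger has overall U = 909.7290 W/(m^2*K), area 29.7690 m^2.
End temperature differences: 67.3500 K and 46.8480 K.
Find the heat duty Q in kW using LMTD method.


LMTD = 56.4802 K
Q = 909.7290 * 29.7690 * 56.4802 = 1529580.6066 W = 1529.5806 kW

1529.5806 kW


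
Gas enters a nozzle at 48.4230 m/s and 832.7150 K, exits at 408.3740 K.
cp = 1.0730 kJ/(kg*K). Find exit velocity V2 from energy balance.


dT = 424.3410 K
2*cp*1000*dT = 910635.7860
V1^2 = 2344.7869
V2 = sqrt(912980.5729) = 955.5002 m/s

955.5002 m/s


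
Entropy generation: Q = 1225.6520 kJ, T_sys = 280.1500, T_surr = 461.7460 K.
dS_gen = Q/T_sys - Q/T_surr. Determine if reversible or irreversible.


dS_sys = 1225.6520/280.1500 = 4.3750 kJ/K
dS_surr = -1225.6520/461.7460 = -2.6544 kJ/K
dS_gen = 4.3750 - 2.6544 = 1.7206 kJ/K (irreversible)

dS_gen = 1.7206 kJ/K, irreversible


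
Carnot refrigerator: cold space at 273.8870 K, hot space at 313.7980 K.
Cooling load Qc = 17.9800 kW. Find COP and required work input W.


COP = 273.8870 / 39.9110 = 6.8624
W = 17.9800 / 6.8624 = 2.6201 kW

COP = 6.8624, W = 2.6201 kW


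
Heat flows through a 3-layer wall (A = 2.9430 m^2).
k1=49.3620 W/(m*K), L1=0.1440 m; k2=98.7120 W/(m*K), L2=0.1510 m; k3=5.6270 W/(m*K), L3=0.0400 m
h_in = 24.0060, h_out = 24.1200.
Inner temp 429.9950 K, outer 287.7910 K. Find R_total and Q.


R_conv_in = 1/(24.0060*2.9430) = 0.0142
R_1 = 0.1440/(49.3620*2.9430) = 0.0010
R_2 = 0.1510/(98.7120*2.9430) = 0.0005
R_3 = 0.0400/(5.6270*2.9430) = 0.0024
R_conv_out = 1/(24.1200*2.9430) = 0.0141
R_total = 0.0322 K/W
Q = 142.2040 / 0.0322 = 4420.6334 W

R_total = 0.0322 K/W, Q = 4420.6334 W


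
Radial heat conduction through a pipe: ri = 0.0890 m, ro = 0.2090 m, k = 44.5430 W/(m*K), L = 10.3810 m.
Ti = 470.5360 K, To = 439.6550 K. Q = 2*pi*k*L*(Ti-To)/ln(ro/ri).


dT = 30.8810 K
ln(ro/ri) = 0.8537
Q = 2*pi*44.5430*10.3810*30.8810 / 0.8537 = 105095.8760 W

105095.8760 W


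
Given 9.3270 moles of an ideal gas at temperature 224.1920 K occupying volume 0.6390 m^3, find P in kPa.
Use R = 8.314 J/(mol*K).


P = nRT/V = 9.3270 * 8.314 * 224.1920 / 0.6390
= 17384.8965 / 0.6390 = 27206.4107 Pa = 27.2064 kPa

27.2064 kPa


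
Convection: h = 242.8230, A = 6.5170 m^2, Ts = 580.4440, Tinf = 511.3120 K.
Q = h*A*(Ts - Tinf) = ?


dT = 69.1320 K
Q = 242.8230 * 6.5170 * 69.1320 = 109399.8339 W

109399.8339 W


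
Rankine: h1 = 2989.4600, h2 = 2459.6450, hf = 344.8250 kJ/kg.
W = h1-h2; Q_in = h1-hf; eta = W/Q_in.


W = 529.8150 kJ/kg
Q_in = 2644.6350 kJ/kg
eta = 0.2003 = 20.0336%

eta = 20.0336%


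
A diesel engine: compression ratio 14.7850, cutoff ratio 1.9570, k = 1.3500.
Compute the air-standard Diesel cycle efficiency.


r^(k-1) = 2.5671
rc^k = 2.4754
eta = 0.5551 = 55.5133%

55.5133%


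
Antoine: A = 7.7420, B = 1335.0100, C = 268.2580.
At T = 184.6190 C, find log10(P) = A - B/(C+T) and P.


C+T = 452.8770
B/(C+T) = 2.9478
log10(P) = 7.7420 - 2.9478 = 4.7942
P = 10^4.7942 = 62252.6223 mmHg

62252.6223 mmHg


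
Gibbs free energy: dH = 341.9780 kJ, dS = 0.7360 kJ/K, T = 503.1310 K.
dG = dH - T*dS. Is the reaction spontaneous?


T*dS = 503.1310 * 0.7360 = 370.3044 kJ
dG = 341.9780 - 370.3044 = -28.3264 kJ (spontaneous)

dG = -28.3264 kJ, spontaneous


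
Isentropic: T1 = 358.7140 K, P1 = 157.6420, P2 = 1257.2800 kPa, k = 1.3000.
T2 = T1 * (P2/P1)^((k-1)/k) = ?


(k-1)/k = 0.2308
(P2/P1)^exp = 1.6147
T2 = 358.7140 * 1.6147 = 579.2243 K

579.2243 K


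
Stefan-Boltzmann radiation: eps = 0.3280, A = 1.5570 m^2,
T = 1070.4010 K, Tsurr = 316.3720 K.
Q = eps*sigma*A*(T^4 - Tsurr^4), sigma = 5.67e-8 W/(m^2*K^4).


T^4 = 1.3128e+12
Tsurr^4 = 1.0018e+10
Q = 0.3280 * 5.67e-8 * 1.5570 * 1.3027e+12 = 37722.8537 W

37722.8537 W


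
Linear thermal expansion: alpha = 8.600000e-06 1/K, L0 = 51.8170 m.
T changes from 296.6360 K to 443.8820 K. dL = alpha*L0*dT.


dT = 147.2460 K
dL = 8.600000e-06 * 51.8170 * 147.2460 = 0.065617 m
L_final = 51.882617 m

dL = 0.065617 m


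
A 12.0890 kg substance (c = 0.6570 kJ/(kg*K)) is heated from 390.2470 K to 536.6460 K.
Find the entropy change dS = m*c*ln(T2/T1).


T2/T1 = 1.3751
ln(T2/T1) = 0.3186
dS = 12.0890 * 0.6570 * 0.3186 = 2.5301 kJ/K

2.5301 kJ/K


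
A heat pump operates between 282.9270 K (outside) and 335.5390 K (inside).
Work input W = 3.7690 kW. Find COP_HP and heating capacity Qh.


COP = 335.5390 / 52.6120 = 6.3776
Qh = 6.3776 * 3.7690 = 24.0372 kW

COP = 6.3776, Qh = 24.0372 kW


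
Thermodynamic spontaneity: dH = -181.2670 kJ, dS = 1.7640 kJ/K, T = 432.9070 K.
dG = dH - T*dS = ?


T*dS = 432.9070 * 1.7640 = 763.6479 kJ
dG = -181.2670 - 763.6479 = -944.9149 kJ (spontaneous)

dG = -944.9149 kJ, spontaneous


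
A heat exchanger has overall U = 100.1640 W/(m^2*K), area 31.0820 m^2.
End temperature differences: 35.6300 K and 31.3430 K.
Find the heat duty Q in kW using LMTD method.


LMTD = 33.4407 K
Q = 100.1640 * 31.0820 * 33.4407 = 104110.8900 W = 104.1109 kW

104.1109 kW


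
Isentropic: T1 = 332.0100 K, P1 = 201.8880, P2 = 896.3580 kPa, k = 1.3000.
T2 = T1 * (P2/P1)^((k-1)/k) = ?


(k-1)/k = 0.2308
(P2/P1)^exp = 1.4106
T2 = 332.0100 * 1.4106 = 468.3219 K

468.3219 K


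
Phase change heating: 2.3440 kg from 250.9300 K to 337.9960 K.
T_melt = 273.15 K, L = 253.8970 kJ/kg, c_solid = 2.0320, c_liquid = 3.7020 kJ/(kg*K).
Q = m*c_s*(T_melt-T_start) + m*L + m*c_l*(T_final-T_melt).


Q1 (sensible, solid) = 2.3440 * 2.0320 * 22.2200 = 105.8340 kJ
Q2 (latent) = 2.3440 * 253.8970 = 595.1346 kJ
Q3 (sensible, liquid) = 2.3440 * 3.7020 * 64.8460 = 562.7004 kJ
Q_total = 1263.6690 kJ

1263.6690 kJ


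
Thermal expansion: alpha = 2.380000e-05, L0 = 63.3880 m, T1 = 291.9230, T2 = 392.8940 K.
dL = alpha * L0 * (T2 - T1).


dT = 100.9710 K
dL = 2.380000e-05 * 63.3880 * 100.9710 = 0.152328 m
L_final = 63.540328 m

dL = 0.152328 m


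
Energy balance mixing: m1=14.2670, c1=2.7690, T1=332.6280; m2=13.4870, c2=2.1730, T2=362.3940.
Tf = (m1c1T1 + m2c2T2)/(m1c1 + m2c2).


num = 23761.3485
den = 68.8126
Tf = 345.3053 K

345.3053 K


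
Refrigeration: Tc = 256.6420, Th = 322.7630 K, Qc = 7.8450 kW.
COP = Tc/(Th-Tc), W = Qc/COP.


COP = 256.6420 / 66.1210 = 3.8814
W = 7.8450 / 3.8814 = 2.0212 kW

COP = 3.8814, W = 2.0212 kW


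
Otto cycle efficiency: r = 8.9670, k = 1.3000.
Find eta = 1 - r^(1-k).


r^(k-1) = 1.9311
eta = 1 - 1/1.9311 = 0.4821 = 48.2148%

48.2148%


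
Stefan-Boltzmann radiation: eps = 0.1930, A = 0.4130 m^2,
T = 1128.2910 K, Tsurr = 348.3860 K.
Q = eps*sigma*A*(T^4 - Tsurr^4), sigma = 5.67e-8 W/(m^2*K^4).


T^4 = 1.6206e+12
Tsurr^4 = 1.4731e+10
Q = 0.1930 * 5.67e-8 * 0.4130 * 1.6059e+12 = 7257.8699 W

7257.8699 W


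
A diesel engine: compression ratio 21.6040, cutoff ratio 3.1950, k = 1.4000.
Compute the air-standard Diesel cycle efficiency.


r^(k-1) = 3.4183
rc^k = 5.0846
eta = 0.6112 = 61.1155%

61.1155%


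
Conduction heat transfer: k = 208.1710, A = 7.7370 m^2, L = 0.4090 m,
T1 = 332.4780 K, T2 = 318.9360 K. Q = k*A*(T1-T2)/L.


dT = 13.5420 K
Q = 208.1710 * 7.7370 * 13.5420 / 0.4090 = 53327.6354 W

53327.6354 W


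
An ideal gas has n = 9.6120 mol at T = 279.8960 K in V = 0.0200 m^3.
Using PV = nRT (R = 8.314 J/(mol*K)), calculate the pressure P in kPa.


P = nRT/V = 9.6120 * 8.314 * 279.8960 / 0.0200
= 22367.6560 / 0.0200 = 1118382.7983 Pa = 1118.3828 kPa

1118.3828 kPa


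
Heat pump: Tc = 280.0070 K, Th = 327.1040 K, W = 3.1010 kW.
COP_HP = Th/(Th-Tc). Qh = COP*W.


COP = 327.1040 / 47.0970 = 6.9453
Qh = 6.9453 * 3.1010 = 21.5375 kW

COP = 6.9453, Qh = 21.5375 kW


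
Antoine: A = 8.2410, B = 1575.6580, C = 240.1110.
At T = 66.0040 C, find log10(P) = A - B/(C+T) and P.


C+T = 306.1150
B/(C+T) = 5.1473
log10(P) = 8.2410 - 5.1473 = 3.0937
P = 10^3.0937 = 1240.8671 mmHg

1240.8671 mmHg


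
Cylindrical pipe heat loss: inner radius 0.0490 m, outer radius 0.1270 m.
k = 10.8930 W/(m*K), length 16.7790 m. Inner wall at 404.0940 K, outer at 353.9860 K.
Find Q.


dT = 50.1080 K
ln(ro/ri) = 0.9524
Q = 2*pi*10.8930*16.7790*50.1080 / 0.9524 = 60422.1637 W

60422.1637 W


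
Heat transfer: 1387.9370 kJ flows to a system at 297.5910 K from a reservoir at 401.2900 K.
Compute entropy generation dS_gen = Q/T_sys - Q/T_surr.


dS_sys = 1387.9370/297.5910 = 4.6639 kJ/K
dS_surr = -1387.9370/401.2900 = -3.4587 kJ/K
dS_gen = 4.6639 - 3.4587 = 1.2052 kJ/K (irreversible)

dS_gen = 1.2052 kJ/K, irreversible


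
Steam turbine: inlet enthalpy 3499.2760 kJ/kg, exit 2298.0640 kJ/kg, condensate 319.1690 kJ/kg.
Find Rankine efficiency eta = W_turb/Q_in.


W = 1201.2120 kJ/kg
Q_in = 3180.1070 kJ/kg
eta = 0.3777 = 37.7727%

eta = 37.7727%


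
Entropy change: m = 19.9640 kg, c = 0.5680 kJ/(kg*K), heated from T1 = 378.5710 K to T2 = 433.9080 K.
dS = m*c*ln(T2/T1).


T2/T1 = 1.1462
ln(T2/T1) = 0.1364
dS = 19.9640 * 0.5680 * 0.1364 = 1.5470 kJ/K

1.5470 kJ/K


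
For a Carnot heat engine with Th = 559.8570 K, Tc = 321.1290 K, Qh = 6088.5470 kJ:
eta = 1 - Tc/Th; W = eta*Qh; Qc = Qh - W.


eta = 1 - 321.1290/559.8570 = 0.4264
W = 0.4264 * 6088.5470 = 2596.2105 kJ
Qc = 6088.5470 - 2596.2105 = 3492.3365 kJ

eta = 42.6409%, W = 2596.2105 kJ, Qc = 3492.3365 kJ


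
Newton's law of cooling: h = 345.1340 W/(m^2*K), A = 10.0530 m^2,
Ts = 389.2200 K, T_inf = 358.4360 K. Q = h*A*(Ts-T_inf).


dT = 30.7840 K
Q = 345.1340 * 10.0530 * 30.7840 = 106809.1546 W

106809.1546 W


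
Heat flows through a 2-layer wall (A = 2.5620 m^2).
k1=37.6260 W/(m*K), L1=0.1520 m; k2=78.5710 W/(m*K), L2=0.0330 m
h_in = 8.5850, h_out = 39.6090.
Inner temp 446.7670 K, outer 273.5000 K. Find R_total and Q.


R_conv_in = 1/(8.5850*2.5620) = 0.0455
R_1 = 0.1520/(37.6260*2.5620) = 0.0016
R_2 = 0.0330/(78.5710*2.5620) = 0.0002
R_conv_out = 1/(39.6090*2.5620) = 0.0099
R_total = 0.0571 K/W
Q = 173.2670 / 0.0571 = 3036.5534 W

R_total = 0.0571 K/W, Q = 3036.5534 W


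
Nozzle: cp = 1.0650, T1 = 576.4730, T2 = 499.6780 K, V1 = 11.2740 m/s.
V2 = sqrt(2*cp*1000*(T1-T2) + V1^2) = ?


dT = 76.7950 K
2*cp*1000*dT = 163573.3500
V1^2 = 127.1031
V2 = sqrt(163700.4531) = 404.5991 m/s

404.5991 m/s


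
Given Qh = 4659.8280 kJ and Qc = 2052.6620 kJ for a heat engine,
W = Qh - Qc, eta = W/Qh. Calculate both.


W = 4659.8280 - 2052.6620 = 2607.1660 kJ
eta = 2607.1660 / 4659.8280 = 0.5595 = 55.9498%

W = 2607.1660 kJ, eta = 55.9498%


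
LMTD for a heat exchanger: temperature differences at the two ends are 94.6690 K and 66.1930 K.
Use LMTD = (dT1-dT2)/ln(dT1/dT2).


dT1/dT2 = 1.4302
ln(dT1/dT2) = 0.3578
LMTD = 28.4760 / 0.3578 = 79.5837 K

79.5837 K


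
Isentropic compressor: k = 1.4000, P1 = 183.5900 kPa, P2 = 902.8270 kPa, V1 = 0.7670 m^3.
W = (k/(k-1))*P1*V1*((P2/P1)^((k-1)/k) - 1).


(k-1)/k = 0.2857
(P2/P1)^exp = 1.5763
W = 3.5000 * 183.5900 * 0.7670 * (1.5763 - 1) = 284.0379 kJ

284.0379 kJ


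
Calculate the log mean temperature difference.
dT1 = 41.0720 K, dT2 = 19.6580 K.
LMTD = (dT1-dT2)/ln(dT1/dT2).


dT1/dT2 = 2.0893
ln(dT1/dT2) = 0.7368
LMTD = 21.4140 / 0.7368 = 29.0619 K

29.0619 K


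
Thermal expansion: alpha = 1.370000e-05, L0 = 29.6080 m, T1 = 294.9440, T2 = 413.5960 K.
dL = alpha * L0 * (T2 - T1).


dT = 118.6520 K
dL = 1.370000e-05 * 29.6080 * 118.6520 = 0.048129 m
L_final = 29.656129 m

dL = 0.048129 m


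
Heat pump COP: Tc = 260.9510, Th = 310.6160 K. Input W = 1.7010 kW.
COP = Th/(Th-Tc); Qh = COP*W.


COP = 310.6160 / 49.6650 = 6.2542
Qh = 6.2542 * 1.7010 = 10.6384 kW

COP = 6.2542, Qh = 10.6384 kW
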